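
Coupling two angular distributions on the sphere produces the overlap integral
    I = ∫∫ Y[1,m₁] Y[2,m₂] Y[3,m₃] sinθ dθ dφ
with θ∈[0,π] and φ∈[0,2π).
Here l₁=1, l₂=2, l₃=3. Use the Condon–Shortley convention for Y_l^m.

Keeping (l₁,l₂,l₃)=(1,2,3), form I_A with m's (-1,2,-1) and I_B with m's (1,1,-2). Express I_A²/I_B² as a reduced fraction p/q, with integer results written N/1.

1/10

Same 1,2,3: normalisation and zero-m 3j drop out of the ratio.
A: Δ: 0! 2! 4! / 7! → 1/105; sum: t=0:+1/48 = 1/48; 3j²(1 2 3; -1 2 -1) = Δ·Π!·Σ² = 1/105  (sign +1)
B: Δ: 0! 2! 4! / 7! → 1/105; sum: t=0:+1/12 = 1/12; 3j²(1 2 3; 1 1 -2) = Δ·Π!·Σ² = 2/21  (sign -1)
I_A²/I_B² = (1/105)/(2/21) = 1/10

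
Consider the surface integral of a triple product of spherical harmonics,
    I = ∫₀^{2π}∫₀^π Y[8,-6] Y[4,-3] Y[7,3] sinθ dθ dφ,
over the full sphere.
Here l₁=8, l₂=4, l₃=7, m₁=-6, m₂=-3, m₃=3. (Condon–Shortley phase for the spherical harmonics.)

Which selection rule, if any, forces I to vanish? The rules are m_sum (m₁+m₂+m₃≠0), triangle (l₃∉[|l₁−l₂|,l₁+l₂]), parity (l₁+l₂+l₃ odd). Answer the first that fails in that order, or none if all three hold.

m_sum

m₁+m₂+m₃ = -6 − 3 + 3 = -6  ✗
triangle: |8−4|=4 ≤ l₃=7 ≤ 8+4=12
parity: l₁+l₂+l₃ = 19 is odd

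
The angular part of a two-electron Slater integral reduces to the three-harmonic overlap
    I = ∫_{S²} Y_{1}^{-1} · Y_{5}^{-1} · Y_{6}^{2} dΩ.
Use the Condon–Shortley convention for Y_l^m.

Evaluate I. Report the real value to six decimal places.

Rules hold: Σm=0, L=12 even, 4≤6≤6.
N = 3·11·13 = 429
Δ = 0!·2!·10!/13! = 1/858
Racah Σ t=0..0: t=0:+1/14400 = 1/14400
⇒ 3j(1 5 6; 0 0 0)² = 6/143, sgn +1
Racah Σ t=0..0: t=0:+1/34560 = 1/34560
⇒ 3j(1 5 6; -1 -1 2)² = 14/429, sgn +1
4πI² = N·(3j₀)²·(3jₘ)² = 84/143
I = +1·√(0.587413/4π) = 0.21620548

0.216205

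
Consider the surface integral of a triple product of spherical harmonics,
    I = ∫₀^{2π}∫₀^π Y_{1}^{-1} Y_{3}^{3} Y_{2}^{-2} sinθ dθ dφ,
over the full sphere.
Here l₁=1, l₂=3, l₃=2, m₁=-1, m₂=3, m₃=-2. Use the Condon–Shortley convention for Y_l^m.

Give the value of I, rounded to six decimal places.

-0.319865

m-sum 0 ✓  L=6 even ✓  2≤2≤4 ✓
Π(2lᵢ+1) = 3×7×5 = 105
triangle coeff Δ(1,3,2) = 1/105
Σ_t [1,1]: t=1:−1/4 = -1/4
(3j)²=3/35 [(1 3 2; 0 0 0)], sign=-1
Σ_t [2,2]: t=2:+1/48 = 1/48
(3j)²=1/7 [(1 3 2; -1 3 -2)], sign=+1
⇒ 4πI² = 9/7
I = (-1)√(9/7/(4π)) = -0.31986543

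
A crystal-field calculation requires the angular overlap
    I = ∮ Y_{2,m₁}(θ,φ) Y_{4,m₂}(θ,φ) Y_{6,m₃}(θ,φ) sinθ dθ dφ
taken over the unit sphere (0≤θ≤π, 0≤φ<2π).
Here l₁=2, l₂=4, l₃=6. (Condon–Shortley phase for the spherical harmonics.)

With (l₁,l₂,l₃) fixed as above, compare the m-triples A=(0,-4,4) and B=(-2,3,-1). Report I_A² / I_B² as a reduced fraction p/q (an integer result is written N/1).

9/1

l's match ⇒ only the (l;m) 3-j factors differ between A and B.
A: triangle coeff Δ(2,4,6) = 1/6435; Σ_t [0,0]: t=0:+1/161280 = 1/161280; (3j)²=1/143 [(2 4 6; 0 -4 4)], sign=+1
B: triangle coeff Δ(2,4,6) = 1/6435; Σ_t [0,0]: t=0:+1/120960 = 1/120960; (3j)²=1/1287 [(2 4 6; -2 3 -1)], sign=-1
I_A²/I_B² = (1/143)/(1/1287) = 9/1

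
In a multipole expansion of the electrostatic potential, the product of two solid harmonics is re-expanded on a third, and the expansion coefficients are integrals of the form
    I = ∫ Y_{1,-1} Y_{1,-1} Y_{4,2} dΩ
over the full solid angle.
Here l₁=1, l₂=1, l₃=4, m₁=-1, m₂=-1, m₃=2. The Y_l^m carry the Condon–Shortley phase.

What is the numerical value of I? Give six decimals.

triangle: need 0≤l₃≤2, have 4; I=0

0.000000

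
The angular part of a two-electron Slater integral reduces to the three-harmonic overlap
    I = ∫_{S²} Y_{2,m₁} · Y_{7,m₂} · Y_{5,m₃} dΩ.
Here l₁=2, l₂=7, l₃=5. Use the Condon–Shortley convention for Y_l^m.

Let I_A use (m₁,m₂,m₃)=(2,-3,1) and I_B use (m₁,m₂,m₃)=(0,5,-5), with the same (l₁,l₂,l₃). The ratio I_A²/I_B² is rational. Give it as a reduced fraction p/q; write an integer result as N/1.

l's match ⇒ only the (l;m) 3-j factors differ between A and B.
A: triangle coeff Δ(2,7,5) = 1/15015; Σ_t [0,0]: t=0:+1/414720 = 1/414720; (3j)²=2/143 [(2 7 5; 2 -3 1)], sign=+1
B: triangle coeff Δ(2,7,5) = 1/15015; Σ_t [2,2]: t=2:+1/14515200 = 1/14515200; (3j)²=2/455 [(2 7 5; 0 5 -5)], sign=+1
I_A²/I_B² = (2/143)/(2/455) = 35/11

35/11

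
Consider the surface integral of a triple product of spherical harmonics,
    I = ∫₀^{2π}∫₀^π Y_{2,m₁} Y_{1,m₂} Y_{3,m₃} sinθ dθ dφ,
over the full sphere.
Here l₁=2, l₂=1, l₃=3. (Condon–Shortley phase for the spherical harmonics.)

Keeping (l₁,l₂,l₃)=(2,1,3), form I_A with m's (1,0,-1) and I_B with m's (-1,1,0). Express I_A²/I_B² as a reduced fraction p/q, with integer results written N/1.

8/3

Shared (l₁,l₂,l₃)=(2,1,3): N and (l;000)² cancel in I_A²/I_B².
A: Δ = 0!·4!·2!/7! = 1/105; Racah Σ t=0..0: t=0:+1/6 = 1/6; ⇒ 3j(2 1 3; 1 0 -1)² = 8/105, sgn +1
B: Δ = 0!·4!·2!/7! = 1/105; Racah Σ t=0..0: t=0:+1/12 = 1/12; ⇒ 3j(2 1 3; -1 1 0)² = 1/35, sgn -1
I_A²/I_B² = (8/105)/(1/35) = 8/3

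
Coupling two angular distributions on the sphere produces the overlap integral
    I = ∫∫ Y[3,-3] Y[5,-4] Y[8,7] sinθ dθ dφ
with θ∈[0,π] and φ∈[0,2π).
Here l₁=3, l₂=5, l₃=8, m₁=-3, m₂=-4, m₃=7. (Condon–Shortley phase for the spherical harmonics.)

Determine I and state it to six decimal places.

-0.297017

Checks pass: Σm=0; 16 even; l₃=8∈[2,8].
(2·3+1)(2·5+1)(2·8+1) = 1309
Δ: 0! 6! 10! / 17! → 1/136136
sum: t=0:+1/518400 = 1/518400
3j²(3 5 8; 0 0 0) = Δ·Π!·Σ² = 56/2431  (sign +1)
sum: t=0:+1/261273600 = 1/261273600
3j²(3 5 8; -3 -4 7) = Δ·Π!·Σ² = 5/136  (sign -1)
combine: 4πI² = 1309·56/2431·5/136 = 245/221
take √, sign -1: I = -0.29701746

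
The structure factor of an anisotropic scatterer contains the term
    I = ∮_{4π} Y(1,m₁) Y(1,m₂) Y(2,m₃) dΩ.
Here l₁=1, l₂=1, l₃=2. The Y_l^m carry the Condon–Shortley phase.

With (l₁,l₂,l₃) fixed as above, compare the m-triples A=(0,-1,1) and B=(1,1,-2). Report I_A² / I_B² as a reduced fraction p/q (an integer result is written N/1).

1/2

Shared (l₁,l₂,l₃)=(1,1,2): N and (l;000)² cancel in I_A²/I_B².
A: Δ = 0!·2!·2!/5! = 1/30; Racah Σ t=0..0: t=0:+1/2 = 1/2; ⇒ 3j(1 1 2; 0 -1 1)² = 1/10, sgn -1
B: Δ = 0!·2!·2!/5! = 1/30; Racah Σ t=0..0: t=0:+1/4 = 1/4; ⇒ 3j(1 1 2; 1 1 -2)² = 1/5, sgn +1
I_A²/I_B² = (1/10)/(1/5) = 1/2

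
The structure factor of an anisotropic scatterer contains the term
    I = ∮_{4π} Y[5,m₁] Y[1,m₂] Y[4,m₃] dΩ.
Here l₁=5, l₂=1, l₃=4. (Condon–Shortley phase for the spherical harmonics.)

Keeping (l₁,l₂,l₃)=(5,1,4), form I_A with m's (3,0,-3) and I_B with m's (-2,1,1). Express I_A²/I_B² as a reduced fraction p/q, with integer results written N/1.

16/21

Same 5,1,4: normalisation and zero-m 3j drop out of the ratio.
A: Δ: 2! 8! 0! / 11! → 1/495; sum: t=1:−1/5040 = -1/5040; 3j²(5 1 4; 3 0 -3) = Δ·Π!·Σ² = 16/495  (sign +1)
B: Δ: 2! 8! 0! / 11! → 1/495; sum: t=2:+1/1440 = 1/1440; 3j²(5 1 4; -2 1 1) = Δ·Π!·Σ² = 7/165  (sign -1)
I_A²/I_B² = (16/495)/(7/165) = 16/21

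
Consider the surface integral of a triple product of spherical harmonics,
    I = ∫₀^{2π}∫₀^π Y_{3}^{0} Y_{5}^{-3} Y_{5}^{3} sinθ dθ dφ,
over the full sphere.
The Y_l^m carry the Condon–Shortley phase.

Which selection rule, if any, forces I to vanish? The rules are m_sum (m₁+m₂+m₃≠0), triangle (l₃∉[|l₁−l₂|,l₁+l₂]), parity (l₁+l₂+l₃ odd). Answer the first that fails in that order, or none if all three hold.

parity

azimuthal sum: 0 − 3 + 3 = 0  ✓
2 ≤ 5 ≤ 8 (triangle on l)  ✓
L = 3 + 5 + 5 = 13 (odd)  ✗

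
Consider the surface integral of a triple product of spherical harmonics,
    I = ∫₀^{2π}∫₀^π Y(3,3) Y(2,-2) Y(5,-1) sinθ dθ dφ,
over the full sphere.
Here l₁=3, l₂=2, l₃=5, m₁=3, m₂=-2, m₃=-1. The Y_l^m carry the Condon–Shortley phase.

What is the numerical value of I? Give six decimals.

m-sum 0 ✓  L=10 even ✓  1≤5≤5 ✓
Π(2lᵢ+1) = 7×5×11 = 385
triangle coeff Δ(3,2,5) = 1/2310
Σ_t [0,0]: t=0:+1/144 = 1/144
(3j)²=10/231 [(3 2 5; 0 0 0)], sign=-1
Σ_t [0,0]: t=0:+1/17280 = 1/17280
(3j)²=1/2310 [(3 2 5; 3 -2 -1)], sign=+1
⇒ 4πI² = 5/693
I = (-1)√(5/693/(4π)) = -0.02396147

-0.023961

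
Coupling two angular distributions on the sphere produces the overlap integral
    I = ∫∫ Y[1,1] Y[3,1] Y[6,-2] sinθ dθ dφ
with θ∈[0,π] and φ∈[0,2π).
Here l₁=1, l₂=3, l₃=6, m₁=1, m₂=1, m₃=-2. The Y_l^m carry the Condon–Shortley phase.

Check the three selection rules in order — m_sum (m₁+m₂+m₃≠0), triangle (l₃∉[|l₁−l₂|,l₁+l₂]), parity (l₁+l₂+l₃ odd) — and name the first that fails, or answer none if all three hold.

azimuthal sum: 1 + 1 − 2 = 0  ✓
2 ≤ 6 ≤ 4 (triangle on l)  ✗
L = 1 + 3 + 6 = 10 (even)

triangle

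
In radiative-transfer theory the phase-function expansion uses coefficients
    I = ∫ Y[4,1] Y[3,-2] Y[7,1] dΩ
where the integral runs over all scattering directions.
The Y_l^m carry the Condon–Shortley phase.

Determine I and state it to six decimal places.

Checks pass: Σm=0; 14 even; l₃=7∈[1,7].
(2·4+1)(2·3+1)(2·7+1) = 945
Δ: 0! 8! 6! / 15! → 1/45045
sum: t=0:+1/20736 = 1/20736
3j²(4 3 7; 0 0 0) = Δ·Π!·Σ² = 35/1287  (sign -1)
sum: t=0:+1/86400 = 1/86400
3j²(4 3 7; 1 -2 1) = Δ·Π!·Σ² = 16/2145  (sign +1)
combine: 4πI² = 945·35/1287·16/2145 = 3920/20449
take √, sign -1: I = -0.12350998

-0.123510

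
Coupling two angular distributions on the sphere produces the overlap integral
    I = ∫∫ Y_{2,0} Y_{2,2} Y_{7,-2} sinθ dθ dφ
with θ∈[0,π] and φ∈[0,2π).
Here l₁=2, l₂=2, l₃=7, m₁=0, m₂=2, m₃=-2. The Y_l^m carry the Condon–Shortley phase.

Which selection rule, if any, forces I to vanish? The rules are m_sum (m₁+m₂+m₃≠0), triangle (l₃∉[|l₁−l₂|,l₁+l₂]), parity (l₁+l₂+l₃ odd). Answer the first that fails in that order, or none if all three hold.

triangle

azimuthal sum: 0 + 2 − 2 = 0  ✓
0 ≤ 7 ≤ 4 (triangle on l)  ✗
L = 2 + 2 + 7 = 11 (odd)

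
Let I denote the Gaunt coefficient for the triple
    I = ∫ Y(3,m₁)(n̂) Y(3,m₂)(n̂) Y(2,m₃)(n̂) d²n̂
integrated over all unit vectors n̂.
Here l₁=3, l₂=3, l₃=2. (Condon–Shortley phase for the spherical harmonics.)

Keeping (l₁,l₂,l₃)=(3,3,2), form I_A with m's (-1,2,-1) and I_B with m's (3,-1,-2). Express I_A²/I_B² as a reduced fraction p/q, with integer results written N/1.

Same 3,3,2: normalisation and zero-m 3j drop out of the ratio.
A: Δ: 4! 2! 2! / 9! → 1/3780; sum: t=3:−1/12 t=4:+1/48 = -1/16; 3j²(3 3 2; -1 2 -1) = Δ·Π!·Σ² = 1/28  (sign +1)
B: Δ: 4! 2! 2! / 9! → 1/3780; sum: t=0:+1/96 = 1/96; 3j²(3 3 2; 3 -1 -2) = Δ·Π!·Σ² = 1/42  (sign +1)
I_A²/I_B² = (1/28)/(1/42) = 3/2

3/2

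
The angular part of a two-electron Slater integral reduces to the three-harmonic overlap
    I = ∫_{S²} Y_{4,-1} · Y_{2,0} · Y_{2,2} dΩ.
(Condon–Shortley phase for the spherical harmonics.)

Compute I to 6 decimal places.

0.000000

m-sum = -1 + 0 + 2 = 1 ≠ 0 ⇒ I = 0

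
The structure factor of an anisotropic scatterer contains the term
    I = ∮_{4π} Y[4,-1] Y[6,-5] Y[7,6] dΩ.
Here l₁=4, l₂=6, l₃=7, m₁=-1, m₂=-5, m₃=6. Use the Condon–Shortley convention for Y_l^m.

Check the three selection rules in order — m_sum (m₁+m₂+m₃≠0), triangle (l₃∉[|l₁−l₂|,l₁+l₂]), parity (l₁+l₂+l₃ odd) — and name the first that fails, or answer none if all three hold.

Σmᵢ = 0  ✓
l₃∈[|l₁−l₂|,l₁+l₂]=[2,10], have l₃=7  ✓
Σlᵢ = 17 ⇒ odd  ✗

parity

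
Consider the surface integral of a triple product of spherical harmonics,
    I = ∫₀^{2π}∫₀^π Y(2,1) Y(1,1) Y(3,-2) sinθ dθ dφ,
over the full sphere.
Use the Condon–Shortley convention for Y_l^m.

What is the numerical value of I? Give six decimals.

0.261169

Rules hold: Σm=0, L=6 even, 1≤3≤3.
N = 5·3·7 = 105
Δ = 0!·4!·2!/7! = 1/105
Racah Σ t=0..0: t=0:+1/4 = 1/4
⇒ 3j(2 1 3; 0 0 0)² = 3/35, sgn -1
Racah Σ t=0..0: t=0:+1/12 = 1/12
⇒ 3j(2 1 3; 1 1 -2)² = 2/21, sgn -1
4πI² = N·(3j₀)²·(3jₘ)² = 6/7
I = +1·√(0.857143/4π) = 0.26116903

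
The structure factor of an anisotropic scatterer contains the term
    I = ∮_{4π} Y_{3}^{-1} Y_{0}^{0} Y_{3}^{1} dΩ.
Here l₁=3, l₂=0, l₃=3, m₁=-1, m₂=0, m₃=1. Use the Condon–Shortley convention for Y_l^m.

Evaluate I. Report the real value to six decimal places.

-0.282095

m-sum 0 ✓  L=6 even ✓  3≤3≤3 ✓
Π(2lᵢ+1) = 7×1×7 = 49
triangle coeff Δ(3,0,3) = 1/7
Σ_t [0,0]: t=0:+1/36 = 1/36
(3j)²=1/7 [(3 0 3; 0 0 0)], sign=-1
Σ_t [0,0]: t=0:+1/48 = 1/48
(3j)²=1/7 [(3 0 3; -1 0 1)], sign=+1
⇒ 4πI² = 1/1
I = (-1)√(1/1/(4π)) = -0.28209479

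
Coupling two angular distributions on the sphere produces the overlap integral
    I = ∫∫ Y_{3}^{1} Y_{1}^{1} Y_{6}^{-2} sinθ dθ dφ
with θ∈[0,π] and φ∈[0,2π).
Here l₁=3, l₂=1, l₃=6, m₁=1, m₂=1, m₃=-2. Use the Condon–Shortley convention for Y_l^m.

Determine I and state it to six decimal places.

0.000000

l₃=6 ∉ [2,4] — triangle fails ⇒ I = 0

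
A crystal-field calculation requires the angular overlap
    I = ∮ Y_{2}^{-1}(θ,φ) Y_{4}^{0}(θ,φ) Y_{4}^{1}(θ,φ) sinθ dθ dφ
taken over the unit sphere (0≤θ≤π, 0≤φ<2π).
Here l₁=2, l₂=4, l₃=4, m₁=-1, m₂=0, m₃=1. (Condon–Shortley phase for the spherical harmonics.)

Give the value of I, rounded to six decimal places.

-0.044869

m-sum 0 ✓  L=10 even ✓  2≤4≤6 ✓
Π(2lᵢ+1) = 5×9×9 = 405
triangle coeff Δ(2,4,4) = 1/13860
Σ_t [0,2]: t=0:+1/192 t=1:−1/36 t=2:+1/192 = -5/288
(3j)²=20/693 [(2 4 4; 0 0 0)], sign=-1
Σ_t [1,2]: t=1:−1/72 t=2:+1/96 = -1/288
(3j)²=1/462 [(2 4 4; -1 0 1)], sign=+1
⇒ 4πI² = 150/5929
I = (-1)√(150/5929/(4π)) = -0.04486937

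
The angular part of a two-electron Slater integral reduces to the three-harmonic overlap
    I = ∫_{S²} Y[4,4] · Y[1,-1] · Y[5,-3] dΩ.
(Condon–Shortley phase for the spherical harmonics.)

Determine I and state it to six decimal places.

-0.049106

Rules hold: Σm=0, L=10 even, 3≤5≤5.
N = 9·3·11 = 297
Δ = 0!·8!·2!/11! = 1/495
Racah Σ t=0..0: t=0:+1/576 = 1/576
⇒ 3j(4 1 5; 0 0 0)² = 5/99, sgn -1
Racah Σ t=0..0: t=0:+1/80640 = 1/80640
⇒ 3j(4 1 5; 4 -1 -3)² = 1/495, sgn +1
4πI² = N·(3j₀)²·(3jₘ)² = 1/33
I = -1·√(0.030303/4π) = -0.04910640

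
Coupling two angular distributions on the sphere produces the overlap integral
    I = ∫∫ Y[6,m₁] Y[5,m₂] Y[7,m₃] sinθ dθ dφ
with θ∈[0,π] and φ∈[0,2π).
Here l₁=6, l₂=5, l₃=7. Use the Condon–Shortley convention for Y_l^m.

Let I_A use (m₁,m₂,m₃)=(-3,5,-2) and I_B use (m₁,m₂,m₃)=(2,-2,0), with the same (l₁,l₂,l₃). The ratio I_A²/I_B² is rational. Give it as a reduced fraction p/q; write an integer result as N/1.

Same 6,5,7: normalisation and zero-m 3j drop out of the ratio.
A: Δ: 4! 8! 6! / 19! → 1/174594420; sum: t=4:+1/12441600 = 1/12441600; 3j²(6 5 7; -3 5 -2) = Δ·Π!·Σ² = 588/46189  (sign -1)
B: Δ: 4! 8! 6! / 19! → 1/174594420; sum: t=0:+1/497664 t=1:−1/207360 t=2:+1/691200 t=3:−1/21772800 = -41/29030400; 3j²(6 5 7; 2 -2 0) = Δ·Π!·Σ² = 11767/1385670  (sign +1)
I_A²/I_B² = (588/46189)/(11767/1385670) = 2520/1681

2520/1681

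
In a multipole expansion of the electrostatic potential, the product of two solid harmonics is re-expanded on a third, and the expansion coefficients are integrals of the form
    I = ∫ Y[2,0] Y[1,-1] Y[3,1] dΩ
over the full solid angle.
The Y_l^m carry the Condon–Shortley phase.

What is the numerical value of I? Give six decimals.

-0.202301

m-sum 0 ✓  L=6 even ✓  1≤3≤3 ✓
Π(2lᵢ+1) = 5×3×7 = 105
triangle coeff Δ(2,1,3) = 1/105
Σ_t [0,0]: t=0:+1/4 = 1/4
(3j)²=3/35 [(2 1 3; 0 0 0)], sign=-1
Σ_t [0,0]: t=0:+1/8 = 1/8
(3j)²=2/35 [(2 1 3; 0 -1 1)], sign=+1
⇒ 4πI² = 18/35
I = (-1)√(18/35/(4π)) = -0.20230066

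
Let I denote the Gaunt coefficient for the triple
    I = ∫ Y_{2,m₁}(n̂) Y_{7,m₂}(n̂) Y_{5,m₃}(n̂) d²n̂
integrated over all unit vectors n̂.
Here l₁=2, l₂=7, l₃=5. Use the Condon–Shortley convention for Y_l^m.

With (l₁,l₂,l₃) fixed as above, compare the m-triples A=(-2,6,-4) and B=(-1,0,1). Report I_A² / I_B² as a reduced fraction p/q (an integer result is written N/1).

Shared (l₁,l₂,l₃)=(2,7,5): N and (l;000)² cancel in I_A²/I_B².
A: Δ = 4!·0!·10!/15! = 1/15015; Racah Σ t=4..4: t=4:+1/8709120 = 1/8709120; ⇒ 3j(2 7 5; -2 6 -4)² = 1/21, sgn -1
B: Δ = 4!·0!·10!/15! = 1/15015; Racah Σ t=3..3: t=3:−1/103680 = -1/103680; ⇒ 3j(2 7 5; -1 0 1)² = 7/429, sgn -1
I_A²/I_B² = (1/21)/(7/429) = 143/49

143/49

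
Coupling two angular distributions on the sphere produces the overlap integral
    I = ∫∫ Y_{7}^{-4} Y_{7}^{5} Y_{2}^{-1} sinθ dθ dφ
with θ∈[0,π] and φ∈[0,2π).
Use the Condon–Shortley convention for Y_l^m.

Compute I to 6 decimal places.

m-sum 0 ✓  L=16 even ✓  0≤2≤14 ✓
Π(2lᵢ+1) = 15×15×5 = 1125
triangle coeff Δ(7,7,2) = 1/185640
Σ_t [5,7]: t=5:−1/2419200 t=6:+1/518400 t=7:−1/2419200 = 1/907200
(3j)²=56/3315 [(7 7 2; 0 0 0)], sign=+1
Σ_t [10,11]: t=10:+1/14515200 t=11:−1/79833600 = 1/17740800
(3j)²=729/30940 [(7 7 2; -4 5 -1)], sign=-1
⇒ 4πI² = 21870/48841
I = (-1)√(21870/48841/(4π)) = -0.18876748

-0.188767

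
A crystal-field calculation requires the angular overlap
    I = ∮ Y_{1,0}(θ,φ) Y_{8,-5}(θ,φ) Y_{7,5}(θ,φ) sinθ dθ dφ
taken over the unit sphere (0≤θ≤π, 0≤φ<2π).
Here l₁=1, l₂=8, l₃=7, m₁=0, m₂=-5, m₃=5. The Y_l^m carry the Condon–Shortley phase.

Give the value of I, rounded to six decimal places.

-0.191081

Rules hold: Σm=0, L=16 even, 7≤7≤9.
N = 3·17·15 = 765
Δ = 2!·0!·14!/17! = 1/2040
Racah Σ t=1..1: t=1:−1/25401600 = -1/25401600
⇒ 3j(1 8 7; 0 0 0)² = 8/255, sgn +1
Racah Σ t=1..1: t=1:−1/958003200 = -1/958003200
⇒ 3j(1 8 7; 0 -5 5)² = 13/680, sgn -1
4πI² = N·(3j₀)²·(3jₘ)² = 39/85
I = -1·√(0.458824/4π) = -0.19108118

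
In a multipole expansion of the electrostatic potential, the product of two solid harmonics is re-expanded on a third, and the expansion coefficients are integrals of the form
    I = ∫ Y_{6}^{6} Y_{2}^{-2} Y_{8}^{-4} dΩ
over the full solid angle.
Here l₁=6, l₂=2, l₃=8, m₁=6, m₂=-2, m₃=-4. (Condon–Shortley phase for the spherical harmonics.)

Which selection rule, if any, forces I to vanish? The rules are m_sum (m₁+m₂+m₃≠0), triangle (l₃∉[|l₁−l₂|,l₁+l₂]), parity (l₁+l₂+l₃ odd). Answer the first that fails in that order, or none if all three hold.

none

m₁+m₂+m₃ = 6 − 2 − 4 = 0  ✓
triangle: |6−2|=4 ≤ l₃=8 ≤ 6+2=8  ✓
parity: l₁+l₂+l₃ = 16 is even  ✓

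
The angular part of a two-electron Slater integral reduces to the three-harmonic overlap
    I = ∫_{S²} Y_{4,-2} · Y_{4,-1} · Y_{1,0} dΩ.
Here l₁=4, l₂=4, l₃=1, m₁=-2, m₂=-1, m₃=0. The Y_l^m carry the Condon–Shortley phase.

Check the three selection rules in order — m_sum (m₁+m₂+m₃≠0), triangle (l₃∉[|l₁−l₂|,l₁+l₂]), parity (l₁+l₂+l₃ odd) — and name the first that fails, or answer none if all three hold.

Σmᵢ = -3  ✗
l₃∈[|l₁−l₂|,l₁+l₂]=[0,8], have l₃=1
Σlᵢ = 9 ⇒ odd

m_sum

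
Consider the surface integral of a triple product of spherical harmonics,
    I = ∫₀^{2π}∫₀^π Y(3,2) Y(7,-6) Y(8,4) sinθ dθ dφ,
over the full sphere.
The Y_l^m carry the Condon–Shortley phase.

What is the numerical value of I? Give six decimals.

m-sum 0 ✓  L=18 even ✓  4≤8≤10 ✓
Π(2lᵢ+1) = 7×15×17 = 1785
triangle coeff Δ(3,7,8) = 1/5290740
Σ_t [0,2]: t=0:+1/7257600 t=1:−1/2073600 t=2:+1/7257600 = -1/4838400
(3j)²=252/20995 [(3 7 8; 0 0 0)], sign=-1
Σ_t [0,1]: t=0:+1/479001600 t=1:−1/11496038400 = 23/11496038400
(3j)²=529/81396 [(3 7 8; 2 -6 4)], sign=+1
⇒ 4πI² = 11109/79781
I = (-1)√(11109/79781/(4π)) = -0.10526471

-0.105265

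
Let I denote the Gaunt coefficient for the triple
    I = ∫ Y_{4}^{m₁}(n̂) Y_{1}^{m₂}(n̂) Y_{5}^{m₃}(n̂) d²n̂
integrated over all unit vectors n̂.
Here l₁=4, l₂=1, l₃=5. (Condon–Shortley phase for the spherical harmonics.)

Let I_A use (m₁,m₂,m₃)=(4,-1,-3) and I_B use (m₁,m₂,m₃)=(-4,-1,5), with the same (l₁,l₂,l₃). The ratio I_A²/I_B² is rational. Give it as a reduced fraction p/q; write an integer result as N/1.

1/45

l's match ⇒ only the (l;m) 3-j factors differ between A and B.
A: triangle coeff Δ(4,1,5) = 1/495; Σ_t [0,0]: t=0:+1/80640 = 1/80640; (3j)²=1/495 [(4 1 5; 4 -1 -3)], sign=+1
B: triangle coeff Δ(4,1,5) = 1/495; Σ_t [0,0]: t=0:+1/80640 = 1/80640; (3j)²=1/11 [(4 1 5; -4 -1 5)], sign=+1
I_A²/I_B² = (1/495)/(1/11) = 1/45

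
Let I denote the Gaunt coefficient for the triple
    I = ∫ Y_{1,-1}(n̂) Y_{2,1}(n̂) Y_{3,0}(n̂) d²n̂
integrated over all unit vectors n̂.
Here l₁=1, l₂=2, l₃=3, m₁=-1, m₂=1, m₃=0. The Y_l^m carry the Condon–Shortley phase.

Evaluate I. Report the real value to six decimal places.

0.143048

Checks pass: Σm=0; 6 even; l₃=3∈[1,3].
(2·1+1)(2·2+1)(2·3+1) = 105
Δ: 0! 2! 4! / 7! → 1/105
sum: t=0:+1/4 = 1/4
3j²(1 2 3; 0 0 0) = Δ·Π!·Σ² = 3/35  (sign -1)
sum: t=0:+1/12 = 1/12
3j²(1 2 3; -1 1 0) = Δ·Π!·Σ² = 1/35  (sign -1)
combine: 4πI² = 105·3/35·1/35 = 9/35
take √, sign +1: I = 0.14304817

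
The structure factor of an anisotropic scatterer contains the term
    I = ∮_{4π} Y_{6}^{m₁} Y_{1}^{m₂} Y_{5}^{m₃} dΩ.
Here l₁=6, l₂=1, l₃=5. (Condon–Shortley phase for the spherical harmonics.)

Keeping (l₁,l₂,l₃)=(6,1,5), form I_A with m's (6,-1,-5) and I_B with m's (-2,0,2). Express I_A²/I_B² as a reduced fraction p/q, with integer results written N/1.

Same 6,1,5: normalisation and zero-m 3j drop out of the ratio.
A: Δ: 2! 10! 0! / 13! → 1/858; sum: t=0:+1/7257600 = 1/7257600; 3j²(6 1 5; 6 -1 -5) = Δ·Π!·Σ² = 1/13  (sign +1)
B: Δ: 2! 10! 0! / 13! → 1/858; sum: t=1:−1/30240 = -1/30240; 3j²(6 1 5; -2 0 2) = Δ·Π!·Σ² = 16/429  (sign +1)
I_A²/I_B² = (1/13)/(16/429) = 33/16

33/16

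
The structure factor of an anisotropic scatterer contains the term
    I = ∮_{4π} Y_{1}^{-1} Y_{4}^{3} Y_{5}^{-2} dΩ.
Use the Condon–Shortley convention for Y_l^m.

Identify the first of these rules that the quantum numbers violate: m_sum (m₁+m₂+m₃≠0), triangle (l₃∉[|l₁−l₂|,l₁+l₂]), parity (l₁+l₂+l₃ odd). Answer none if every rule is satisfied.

none

Σmᵢ = 0  ✓
l₃∈[|l₁−l₂|,l₁+l₂]=[3,5], have l₃=5  ✓
Σlᵢ = 10 ⇒ even  ✓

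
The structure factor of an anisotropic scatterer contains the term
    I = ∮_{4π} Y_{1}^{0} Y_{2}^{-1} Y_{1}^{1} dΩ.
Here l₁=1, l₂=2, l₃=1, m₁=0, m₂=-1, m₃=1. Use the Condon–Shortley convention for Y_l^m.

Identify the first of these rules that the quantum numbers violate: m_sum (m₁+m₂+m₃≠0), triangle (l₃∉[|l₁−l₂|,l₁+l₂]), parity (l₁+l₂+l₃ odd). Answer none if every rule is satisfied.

m₁+m₂+m₃ = 0 − 1 + 1 = 0  ✓
triangle: |1−2|=1 ≤ l₃=1 ≤ 1+2=3  ✓
parity: l₁+l₂+l₃ = 4 is even  ✓

none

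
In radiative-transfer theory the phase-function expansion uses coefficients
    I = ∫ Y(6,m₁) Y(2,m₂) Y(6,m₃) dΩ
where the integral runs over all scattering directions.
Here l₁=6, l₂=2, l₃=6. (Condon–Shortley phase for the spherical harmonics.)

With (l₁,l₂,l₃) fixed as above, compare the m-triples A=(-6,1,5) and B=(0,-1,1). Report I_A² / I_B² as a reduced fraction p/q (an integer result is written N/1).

l's match ⇒ only the (l;m) 3-j factors differ between A and B.
A: triangle coeff Δ(6,2,6) = 1/90090; Σ_t [2,2]: t=2:+1/7257600 = 1/7257600; (3j)²=11/455 [(6 2 6; -6 1 5)], sign=-1
B: triangle coeff Δ(6,2,6) = 1/90090; Σ_t [0,1]: t=0:+1/34560 t=1:−1/28800 = -1/172800; (3j)²=1/1430 [(6 2 6; 0 -1 1)], sign=+1
I_A²/I_B² = (11/455)/(1/1430) = 242/7

242/7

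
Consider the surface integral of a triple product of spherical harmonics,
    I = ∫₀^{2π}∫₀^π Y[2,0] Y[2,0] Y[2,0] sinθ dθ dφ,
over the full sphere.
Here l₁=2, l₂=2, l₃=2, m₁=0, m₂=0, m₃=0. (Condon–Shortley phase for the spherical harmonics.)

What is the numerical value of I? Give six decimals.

Rules hold: Σm=0, L=6 even, 0≤2≤4.
N = 5·5·5 = 125
Δ = 2!·2!·2!/7! = 1/630
Racah Σ t=0..2: t=0:+1/8 t=1:−1/1 t=2:+1/8 = -3/4
⇒ 3j(2 2 2; 0 0 0)² = 2/35, sgn -1
(m-triple is (0,0,0) — same symbol as above.)
4πI² = N·(3j₀)²·(3jₘ)² = 20/49
I = +1·√(0.408163/4π) = 0.18022375

0.180224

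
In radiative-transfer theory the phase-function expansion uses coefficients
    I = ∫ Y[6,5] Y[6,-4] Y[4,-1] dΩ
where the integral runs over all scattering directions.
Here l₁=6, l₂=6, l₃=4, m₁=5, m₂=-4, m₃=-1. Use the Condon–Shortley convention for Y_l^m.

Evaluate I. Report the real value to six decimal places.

Rules hold: Σm=0, L=16 even, 0≤4≤12.
N = 13·13·9 = 1521
Δ = 8!·4!·4!/17! = 1/15315300
Racah Σ t=2..6: t=2:+1/829440 t=3:−1/25920 t=4:+1/9216 t=5:−1/25920 t=6:+1/829440 = 7/207360
⇒ 3j(6 6 4; 0 0 0)² = 28/2431, sgn +1
Racah Σ t=0..1: t=0:+1/967680 t=1:−1/725760 = -1/2903040
⇒ 3j(6 6 4; 5 -4 -1)² = 5/3094, sgn +1
4πI² = N·(3j₀)²·(3jₘ)² = 90/3179
I = +1·√(0.0283108/4π) = 0.04746473

0.047465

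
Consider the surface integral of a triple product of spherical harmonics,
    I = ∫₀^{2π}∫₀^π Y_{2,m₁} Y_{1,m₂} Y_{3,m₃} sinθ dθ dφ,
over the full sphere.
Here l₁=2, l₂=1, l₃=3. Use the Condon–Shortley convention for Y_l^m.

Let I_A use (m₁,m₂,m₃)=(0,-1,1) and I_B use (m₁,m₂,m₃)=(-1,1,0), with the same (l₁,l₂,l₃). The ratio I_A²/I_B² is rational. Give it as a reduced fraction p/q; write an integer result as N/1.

2/1

l's match ⇒ only the (l;m) 3-j factors differ between A and B.
A: triangle coeff Δ(2,1,3) = 1/105; Σ_t [0,0]: t=0:+1/8 = 1/8; (3j)²=2/35 [(2 1 3; 0 -1 1)], sign=+1
B: triangle coeff Δ(2,1,3) = 1/105; Σ_t [0,0]: t=0:+1/12 = 1/12; (3j)²=1/35 [(2 1 3; -1 1 0)], sign=-1
I_A²/I_B² = (2/35)/(1/35) = 2/1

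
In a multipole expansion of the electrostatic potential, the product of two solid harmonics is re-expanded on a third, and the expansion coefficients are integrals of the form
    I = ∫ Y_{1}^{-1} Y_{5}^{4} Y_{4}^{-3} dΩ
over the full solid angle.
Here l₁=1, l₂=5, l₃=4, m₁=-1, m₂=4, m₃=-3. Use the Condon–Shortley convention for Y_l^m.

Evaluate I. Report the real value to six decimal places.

Rules hold: Σm=0, L=10 even, 4≤4≤6.
N = 3·11·9 = 297
Δ = 2!·0!·8!/11! = 1/495
Racah Σ t=1..1: t=1:−1/576 = -1/576
⇒ 3j(1 5 4; 0 0 0)² = 5/99, sgn -1
Racah Σ t=2..2: t=2:+1/10080 = 1/10080
⇒ 3j(1 5 4; -1 4 -3)² = 4/55, sgn -1
4πI² = N·(3j₀)²·(3jₘ)² = 12/11
I = +1·√(1.09091/4π) = 0.29463840

0.294638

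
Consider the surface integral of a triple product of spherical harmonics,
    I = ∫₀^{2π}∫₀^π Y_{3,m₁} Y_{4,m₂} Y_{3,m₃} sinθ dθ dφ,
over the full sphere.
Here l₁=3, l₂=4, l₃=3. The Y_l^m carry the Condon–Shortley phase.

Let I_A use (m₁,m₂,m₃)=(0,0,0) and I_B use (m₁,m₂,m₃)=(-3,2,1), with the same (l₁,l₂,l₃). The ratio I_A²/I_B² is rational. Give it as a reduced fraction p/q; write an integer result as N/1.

Same 3,4,3: normalisation and zero-m 3j drop out of the ratio.
A: Δ: 4! 2! 4! / 11! → 1/34650; sum: t=1:−1/72 t=2:+1/16 t=3:−1/72 = 5/144; 3j²(3 4 3; 0 0 0) = Δ·Π!·Σ² = 2/77  (sign -1)
B: Δ: 4! 2! 4! / 11! → 1/34650; sum: t=4:+1/192 = 1/192; 3j²(3 4 3; -3 2 1) = Δ·Π!·Σ² = 3/77  (sign +1)
I_A²/I_B² = (2/77)/(3/77) = 2/3

2/3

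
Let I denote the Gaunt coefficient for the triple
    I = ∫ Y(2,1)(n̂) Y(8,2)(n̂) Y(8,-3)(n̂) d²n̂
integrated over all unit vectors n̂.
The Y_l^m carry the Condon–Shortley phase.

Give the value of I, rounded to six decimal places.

-0.110109

Checks pass: Σm=0; 18 even; l₃=8∈[6,10].
(2·2+1)(2·8+1)(2·8+1) = 1445
Δ: 2! 2! 14! / 19! → 1/348840
sum: t=0:+1/116121600 t=1:−1/25401600 t=2:+1/116121600 = -1/45158400
3j²(2 8 8; 0 0 0) = Δ·Π!·Σ² = 24/1615  (sign -1)
sum: t=0:+1/174182400 t=1:−1/87091200 = -1/174182400
3j²(2 8 8; 1 2 -3) = Δ·Π!·Σ² = 55/7752  (sign +1)
combine: 4πI² = 1445·24/1615·55/7752 = 55/361
take √, sign -1: I = -0.11010900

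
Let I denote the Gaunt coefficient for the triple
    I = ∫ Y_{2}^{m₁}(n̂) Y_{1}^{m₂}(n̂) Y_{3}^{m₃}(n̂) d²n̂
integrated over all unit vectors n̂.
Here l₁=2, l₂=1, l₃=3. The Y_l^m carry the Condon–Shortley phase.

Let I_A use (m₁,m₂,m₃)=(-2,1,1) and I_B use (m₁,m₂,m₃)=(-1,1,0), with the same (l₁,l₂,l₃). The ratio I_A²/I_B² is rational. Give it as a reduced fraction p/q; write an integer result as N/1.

l's match ⇒ only the (l;m) 3-j factors differ between A and B.
A: triangle coeff Δ(2,1,3) = 1/105; Σ_t [0,0]: t=0:+1/48 = 1/48; (3j)²=1/105 [(2 1 3; -2 1 1)], sign=+1
B: triangle coeff Δ(2,1,3) = 1/105; Σ_t [0,0]: t=0:+1/12 = 1/12; (3j)²=1/35 [(2 1 3; -1 1 0)], sign=-1
I_A²/I_B² = (1/105)/(1/35) = 1/3

1/3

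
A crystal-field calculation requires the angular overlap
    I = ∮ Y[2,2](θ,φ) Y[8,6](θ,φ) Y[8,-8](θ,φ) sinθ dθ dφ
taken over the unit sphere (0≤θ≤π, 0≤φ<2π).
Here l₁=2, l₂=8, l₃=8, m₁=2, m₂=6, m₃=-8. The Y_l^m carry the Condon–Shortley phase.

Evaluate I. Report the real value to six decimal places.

Checks pass: Σm=0; 18 even; l₃=8∈[6,10].
(2·2+1)(2·8+1)(2·8+1) = 1445
Δ: 2! 2! 14! / 19! → 1/348840
sum: t=0:+1/116121600 t=1:−1/25401600 t=2:+1/116121600 = -1/45158400
3j²(2 8 8; 0 0 0) = Δ·Π!·Σ² = 24/1615  (sign -1)
sum: t=0:+1/348713164800 = 1/348713164800
3j²(2 8 8; 2 6 -8) = Δ·Π!·Σ² = 2/969  (sign +1)
combine: 4πI² = 1445·24/1615·2/969 = 16/361
take √, sign -1: I = -0.05938838

-0.059388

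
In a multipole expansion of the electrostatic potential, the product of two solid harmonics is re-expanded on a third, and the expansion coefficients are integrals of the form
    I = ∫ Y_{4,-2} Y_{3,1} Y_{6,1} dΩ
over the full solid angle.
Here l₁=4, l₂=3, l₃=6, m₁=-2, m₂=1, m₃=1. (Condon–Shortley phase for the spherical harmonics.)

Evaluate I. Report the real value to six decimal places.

Σlᵢ=13 odd — θ-integrand is odd under cosθ→−cosθ; I=0

0.000000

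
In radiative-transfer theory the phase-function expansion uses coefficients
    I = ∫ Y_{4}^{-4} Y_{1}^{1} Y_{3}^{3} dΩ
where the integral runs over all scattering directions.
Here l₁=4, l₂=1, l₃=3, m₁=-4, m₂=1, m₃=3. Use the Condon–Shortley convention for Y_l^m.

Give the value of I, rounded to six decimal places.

Checks pass: Σm=0; 8 even; l₃=3∈[3,5].
(2·4+1)(2·1+1)(2·3+1) = 189
Δ: 2! 6! 0! / 9! → 1/252
sum: t=1:−1/36 = -1/36
3j²(4 1 3; 0 0 0) = Δ·Π!·Σ² = 4/63  (sign +1)
sum: t=2:+1/1440 = 1/1440
3j²(4 1 3; -4 1 3) = Δ·Π!·Σ² = 1/9  (sign +1)
combine: 4πI² = 189·4/63·1/9 = 4/3
take √, sign +1: I = 0.32573501

0.325735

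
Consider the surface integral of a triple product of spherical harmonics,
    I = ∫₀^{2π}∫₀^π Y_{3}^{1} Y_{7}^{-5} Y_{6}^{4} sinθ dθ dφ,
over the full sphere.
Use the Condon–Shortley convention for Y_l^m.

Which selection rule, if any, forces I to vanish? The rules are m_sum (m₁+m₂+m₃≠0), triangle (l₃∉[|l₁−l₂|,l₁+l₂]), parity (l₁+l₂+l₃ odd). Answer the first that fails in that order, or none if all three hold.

azimuthal sum: 1 − 5 + 4 = 0  ✓
4 ≤ 6 ≤ 10 (triangle on l)  ✓
L = 3 + 7 + 6 = 16 (even)  ✓

none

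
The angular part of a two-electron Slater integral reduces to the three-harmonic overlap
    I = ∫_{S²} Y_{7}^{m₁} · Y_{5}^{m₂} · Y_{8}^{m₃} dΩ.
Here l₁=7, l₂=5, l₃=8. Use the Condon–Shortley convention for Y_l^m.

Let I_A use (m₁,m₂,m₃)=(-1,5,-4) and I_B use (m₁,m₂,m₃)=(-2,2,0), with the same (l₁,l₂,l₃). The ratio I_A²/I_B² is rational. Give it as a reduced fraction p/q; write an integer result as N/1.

770/361

l's match ⇒ only the (l;m) 3-j factors differ between A and B.
A: triangle coeff Δ(7,5,8) = 1/814773960; Σ_t [4,4]: t=4:+1/298598400 = 1/298598400; (3j)²=70/4199 [(7 5 8; -1 5 -4)], sign=+1
B: triangle coeff Δ(7,5,8) = 1/814773960; Σ_t [1,4]: t=1:−1/348364800 t=2:+1/14515200 t=3:−1/4976640 t=4:+1/12441600 = -19/348364800; (3j)²=19/2431 [(7 5 8; -2 2 0)], sign=-1
I_A²/I_B² = (70/4199)/(19/2431) = 770/361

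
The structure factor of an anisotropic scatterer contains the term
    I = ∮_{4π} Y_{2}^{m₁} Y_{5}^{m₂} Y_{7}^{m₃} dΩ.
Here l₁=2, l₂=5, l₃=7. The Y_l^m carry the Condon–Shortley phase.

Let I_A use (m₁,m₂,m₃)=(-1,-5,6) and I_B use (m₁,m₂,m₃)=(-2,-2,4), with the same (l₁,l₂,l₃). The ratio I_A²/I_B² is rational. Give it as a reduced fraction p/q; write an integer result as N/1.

13/15

Shared (l₁,l₂,l₃)=(2,5,7): N and (l;000)² cancel in I_A²/I_B².
A: Δ = 0!·4!·10!/15! = 1/15015; Racah Σ t=0..0: t=0:+1/21772800 = 1/21772800; ⇒ 3j(2 5 7; -1 -5 6)² = 2/105, sgn -1
B: Δ = 0!·4!·10!/15! = 1/15015; Racah Σ t=0..0: t=0:+1/725760 = 1/725760; ⇒ 3j(2 5 7; -2 -2 4)² = 2/91, sgn -1
I_A²/I_B² = (2/105)/(2/91) = 13/15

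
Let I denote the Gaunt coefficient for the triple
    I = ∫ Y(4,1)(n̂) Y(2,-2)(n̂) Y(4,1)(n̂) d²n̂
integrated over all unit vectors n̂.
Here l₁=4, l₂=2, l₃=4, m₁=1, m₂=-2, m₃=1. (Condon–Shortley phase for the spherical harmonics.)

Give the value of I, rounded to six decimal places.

Checks pass: Σm=0; 10 even; l₃=4∈[2,6].
(2·4+1)(2·2+1)(2·4+1) = 405
Δ: 2! 6! 2! / 11! → 1/13860
sum: t=0:+1/192 t=1:−1/36 t=2:+1/192 = -5/288
3j²(4 2 4; 0 0 0) = Δ·Π!·Σ² = 20/693  (sign -1)
sum: t=0:+1/144 = 1/144
3j²(4 2 4; 1 -2 1) = Δ·Π!·Σ² = 10/231  (sign -1)
combine: 4πI² = 405·20/693·10/231 = 3000/5929
take √, sign +1: I = 0.20066192

0.200662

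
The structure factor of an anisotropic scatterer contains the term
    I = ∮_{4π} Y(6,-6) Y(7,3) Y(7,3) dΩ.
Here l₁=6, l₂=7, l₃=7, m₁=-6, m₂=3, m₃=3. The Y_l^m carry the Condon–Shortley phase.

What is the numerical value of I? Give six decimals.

Checks pass: Σm=0; 20 even; l₃=7∈[1,13].
(2·6+1)(2·7+1)(2·7+1) = 2925
Δ: 6! 6! 8! / 21! → 1/2444321880
sum: t=0:+1/2612736000 t=1:−1/20736000 t=2:+1/1658880 t=3:−1/746496 t=4:+1/1658880 t=5:−1/20736000 t=6:+1/2612736000 = -1/4354560
3j²(6 7 7; 0 0 0) = Δ·Π!·Σ² = 1000/138567  (sign +1)
sum: t=6:+1/298598400 = 1/298598400
3j²(6 7 7; -6 3 3) = Δ·Π!·Σ² = 70/4199  (sign +1)
combine: 4πI² = 2925·1000/138567·70/4199 = 5250000/14919047
take √, sign +1: I = 0.16734170

0.167342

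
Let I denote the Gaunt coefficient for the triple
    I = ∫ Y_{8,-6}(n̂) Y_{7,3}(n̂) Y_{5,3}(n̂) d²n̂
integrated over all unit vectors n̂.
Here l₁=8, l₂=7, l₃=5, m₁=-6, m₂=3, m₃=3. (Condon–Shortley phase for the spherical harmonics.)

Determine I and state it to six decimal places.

m-sum 0 ✓  L=20 even ✓  1≤5≤15 ✓
Π(2lᵢ+1) = 17×15×11 = 2805
triangle coeff Δ(8,7,5) = 1/814773960
Σ_t [3,7]: t=3:−1/87091200 t=4:+1/4976640 t=5:−1/2073600 t=6:+1/4976640 t=7:−1/87091200 = -1/9676800
(3j)²=360/46189 [(8 7 5; 0 0 0)], sign=+1
Σ_t [8,10]: t=8:+1/232243200 t=9:−1/261273600 t=10:+1/4180377600 = 1/1393459200
(3j)²=1/1292 [(8 7 5; -6 3 3)], sign=+1
⇒ 4πI² = 1350/79781
I = (+1)√(1350/79781/(4π)) = 0.03669545

0.036695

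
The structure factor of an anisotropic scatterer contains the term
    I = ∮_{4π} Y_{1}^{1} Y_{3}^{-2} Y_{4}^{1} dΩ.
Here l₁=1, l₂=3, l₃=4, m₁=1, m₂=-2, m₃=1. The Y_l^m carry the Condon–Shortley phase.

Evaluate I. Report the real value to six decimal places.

Checks pass: Σm=0; 8 even; l₃=4∈[2,4].
(2·1+1)(2·3+1)(2·4+1) = 189
Δ: 0! 2! 6! / 9! → 1/252
sum: t=0:+1/36 = 1/36
3j²(1 3 4; 0 0 0) = Δ·Π!·Σ² = 4/63  (sign +1)
sum: t=0:+1/240 = 1/240
3j²(1 3 4; 1 -2 1) = Δ·Π!·Σ² = 1/84  (sign -1)
combine: 4πI² = 189·4/63·1/84 = 1/7
take √, sign -1: I = -0.10662181

-0.106622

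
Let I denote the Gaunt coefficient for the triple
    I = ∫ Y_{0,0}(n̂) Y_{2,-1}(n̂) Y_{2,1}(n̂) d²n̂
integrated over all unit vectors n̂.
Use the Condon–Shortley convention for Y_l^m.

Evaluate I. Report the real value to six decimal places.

-0.282095

m-sum 0 ✓  L=4 even ✓  2≤2≤2 ✓
Π(2lᵢ+1) = 1×5×5 = 25
triangle coeff Δ(0,2,2) = 1/5
Σ_t [0,0]: t=0:+1/4 = 1/4
(3j)²=1/5 [(0 2 2; 0 0 0)], sign=+1
Σ_t [0,0]: t=0:+1/6 = 1/6
(3j)²=1/5 [(0 2 2; 0 -1 1)], sign=-1
⇒ 4πI² = 1/1
I = (-1)√(1/1/(4π)) = -0.28209479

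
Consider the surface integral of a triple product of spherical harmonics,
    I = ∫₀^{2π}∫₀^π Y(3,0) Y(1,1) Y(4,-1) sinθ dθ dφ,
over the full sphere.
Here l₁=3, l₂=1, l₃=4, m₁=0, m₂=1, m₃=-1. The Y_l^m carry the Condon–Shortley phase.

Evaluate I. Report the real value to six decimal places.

-0.194664

m-sum 0 ✓  L=8 even ✓  2≤4≤4 ✓
Π(2lᵢ+1) = 7×3×9 = 189
triangle coeff Δ(3,1,4) = 1/252
Σ_t [0,0]: t=0:+1/36 = 1/36
(3j)²=4/63 [(3 1 4; 0 0 0)], sign=+1
Σ_t [0,0]: t=0:+1/72 = 1/72
(3j)²=5/126 [(3 1 4; 0 1 -1)], sign=-1
⇒ 4πI² = 10/21
I = (-1)√(10/21/(4π)) = -0.19466390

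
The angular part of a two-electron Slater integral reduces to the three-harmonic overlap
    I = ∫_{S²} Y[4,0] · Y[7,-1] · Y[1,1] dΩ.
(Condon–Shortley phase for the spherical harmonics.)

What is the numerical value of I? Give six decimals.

0.000000

l₃=1 ∉ [3,11] — triangle fails ⇒ I = 0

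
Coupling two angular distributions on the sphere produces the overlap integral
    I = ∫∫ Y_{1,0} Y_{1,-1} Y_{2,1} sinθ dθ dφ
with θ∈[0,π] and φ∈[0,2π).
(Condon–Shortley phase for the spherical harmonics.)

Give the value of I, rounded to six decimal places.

Rules hold: Σm=0, L=4 even, 0≤2≤2.
N = 3·3·5 = 45
Δ = 0!·2!·2!/5! = 1/30
Racah Σ t=0..0: t=0:+1/1 = 1/1
⇒ 3j(1 1 2; 0 0 0)² = 2/15, sgn +1
Racah Σ t=0..0: t=0:+1/2 = 1/2
⇒ 3j(1 1 2; 0 -1 1)² = 1/10, sgn -1
4πI² = N·(3j₀)²·(3jₘ)² = 3/5
I = -1·√(0.6/4π) = -0.21850969

-0.218510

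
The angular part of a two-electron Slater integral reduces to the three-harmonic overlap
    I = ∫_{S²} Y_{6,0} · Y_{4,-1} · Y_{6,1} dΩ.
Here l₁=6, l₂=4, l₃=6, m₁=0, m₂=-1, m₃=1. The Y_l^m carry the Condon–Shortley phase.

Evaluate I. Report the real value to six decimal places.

-0.043721

m-sum 0 ✓  L=16 even ✓  2≤6≤10 ✓
Π(2lᵢ+1) = 13×9×13 = 1521
triangle coeff Δ(6,4,6) = 1/15315300
Σ_t [0,4]: t=0:+1/829440 t=1:−1/25920 t=2:+1/9216 t=3:−1/25920 t=4:+1/829440 = 7/207360
(3j)²=28/2431 [(6 4 6; 0 0 0)], sign=+1
Σ_t [0,3]: t=0:+1/207360 t=1:−1/17280 t=2:+1/13824 t=3:−1/103680 = 1/103680
(3j)²=10/7293 [(6 4 6; 0 -1 1)], sign=-1
⇒ 4πI² = 840/34969
I = (-1)√(840/34969/(4π)) = -0.04372130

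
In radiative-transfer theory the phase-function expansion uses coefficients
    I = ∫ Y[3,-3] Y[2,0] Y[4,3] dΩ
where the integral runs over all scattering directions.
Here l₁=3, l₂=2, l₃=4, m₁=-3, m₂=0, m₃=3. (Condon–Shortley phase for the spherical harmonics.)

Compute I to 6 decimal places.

L=9 odd ⇒ parity kills the (l;000) factor ⇒ I = 0

0.000000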